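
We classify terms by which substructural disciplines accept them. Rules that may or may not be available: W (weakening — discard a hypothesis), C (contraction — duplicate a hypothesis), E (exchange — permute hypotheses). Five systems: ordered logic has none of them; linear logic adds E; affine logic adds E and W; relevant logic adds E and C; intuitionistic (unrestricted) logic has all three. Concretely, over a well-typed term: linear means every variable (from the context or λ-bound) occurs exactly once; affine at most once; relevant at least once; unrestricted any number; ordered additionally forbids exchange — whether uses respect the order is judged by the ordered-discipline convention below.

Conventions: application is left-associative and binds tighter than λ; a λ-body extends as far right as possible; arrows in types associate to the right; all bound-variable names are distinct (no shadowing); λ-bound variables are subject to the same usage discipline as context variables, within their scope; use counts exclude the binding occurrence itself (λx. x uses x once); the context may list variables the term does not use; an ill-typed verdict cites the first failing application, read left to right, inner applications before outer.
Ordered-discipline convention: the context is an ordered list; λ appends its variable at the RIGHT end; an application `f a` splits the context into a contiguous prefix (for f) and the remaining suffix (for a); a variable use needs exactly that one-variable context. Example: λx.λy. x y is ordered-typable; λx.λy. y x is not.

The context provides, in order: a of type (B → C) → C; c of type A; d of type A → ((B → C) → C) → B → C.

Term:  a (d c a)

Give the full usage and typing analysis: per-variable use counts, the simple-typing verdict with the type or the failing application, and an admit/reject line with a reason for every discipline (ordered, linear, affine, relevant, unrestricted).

use counts: a=2, c=1, d=1
order of uses: a, d, c, a
typing: the term checks, with type C
ordered ✗ (uses contraction: a ×2)
linear ✗ (uses contraction: a ×2)
affine ✗ (uses contraction: a ×2)
relevant ✓ (none of a, c, d goes unused)
unrestricted ✓ (well-typed at C; no restrictions here)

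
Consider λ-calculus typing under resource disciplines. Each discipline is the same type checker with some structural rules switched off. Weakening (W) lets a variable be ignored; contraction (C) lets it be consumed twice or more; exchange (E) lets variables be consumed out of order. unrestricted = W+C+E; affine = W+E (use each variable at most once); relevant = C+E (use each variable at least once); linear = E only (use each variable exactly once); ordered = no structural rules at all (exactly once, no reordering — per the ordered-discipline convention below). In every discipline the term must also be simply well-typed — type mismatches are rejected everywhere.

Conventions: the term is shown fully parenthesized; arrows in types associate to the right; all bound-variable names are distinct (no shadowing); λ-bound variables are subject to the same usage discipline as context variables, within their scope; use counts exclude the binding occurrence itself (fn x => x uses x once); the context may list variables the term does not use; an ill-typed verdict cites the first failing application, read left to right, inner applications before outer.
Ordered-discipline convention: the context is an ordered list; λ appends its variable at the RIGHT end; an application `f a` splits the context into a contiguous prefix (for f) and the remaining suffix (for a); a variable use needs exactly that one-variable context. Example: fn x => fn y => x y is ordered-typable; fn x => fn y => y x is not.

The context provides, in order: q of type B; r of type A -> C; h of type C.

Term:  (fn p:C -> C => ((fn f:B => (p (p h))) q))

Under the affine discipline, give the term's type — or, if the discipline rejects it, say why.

not well-typed under affine — uses contraction: p ×2
use counts: q: 1; r: 0; h: 1; p (bound): 2; f (bound): 0
use order (left to right): p, p, h, q
typing: well-typed — term : (C -> C) -> C
all disciplines: ordered ✗ · linear ✗ · affine ✗ · relevant ✗ · unrestricted ✓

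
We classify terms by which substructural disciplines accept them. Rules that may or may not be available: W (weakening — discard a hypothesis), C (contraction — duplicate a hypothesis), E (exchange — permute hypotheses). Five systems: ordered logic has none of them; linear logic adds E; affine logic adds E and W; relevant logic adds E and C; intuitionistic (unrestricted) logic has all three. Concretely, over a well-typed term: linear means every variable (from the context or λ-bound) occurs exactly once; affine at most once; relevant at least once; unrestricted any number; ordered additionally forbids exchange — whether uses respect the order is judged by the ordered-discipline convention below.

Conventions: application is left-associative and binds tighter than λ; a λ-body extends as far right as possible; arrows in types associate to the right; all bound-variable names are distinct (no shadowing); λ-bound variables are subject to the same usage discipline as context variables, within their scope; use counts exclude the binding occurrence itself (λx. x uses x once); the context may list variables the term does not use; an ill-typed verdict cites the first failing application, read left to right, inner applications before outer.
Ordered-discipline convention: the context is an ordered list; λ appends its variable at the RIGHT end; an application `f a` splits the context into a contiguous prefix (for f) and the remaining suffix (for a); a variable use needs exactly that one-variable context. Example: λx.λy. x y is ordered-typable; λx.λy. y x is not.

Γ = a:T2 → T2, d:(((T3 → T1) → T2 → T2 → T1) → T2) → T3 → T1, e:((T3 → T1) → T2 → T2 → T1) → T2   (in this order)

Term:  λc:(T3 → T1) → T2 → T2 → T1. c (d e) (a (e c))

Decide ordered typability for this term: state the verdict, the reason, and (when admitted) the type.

no — uses contraction: e ×2, c ×2
variable uses: a: 1, d: 1, e: 2, c (bound): 2
left-to-right use order: c, d, e, a, e, c
typing: well-typed — term : ((T3 → T1) → T2 → T2 → T1) → T2 → T1
across the five disciplines: ordered ✗, linear ✗, affine ✗, relevant ✓, unrestricted ✓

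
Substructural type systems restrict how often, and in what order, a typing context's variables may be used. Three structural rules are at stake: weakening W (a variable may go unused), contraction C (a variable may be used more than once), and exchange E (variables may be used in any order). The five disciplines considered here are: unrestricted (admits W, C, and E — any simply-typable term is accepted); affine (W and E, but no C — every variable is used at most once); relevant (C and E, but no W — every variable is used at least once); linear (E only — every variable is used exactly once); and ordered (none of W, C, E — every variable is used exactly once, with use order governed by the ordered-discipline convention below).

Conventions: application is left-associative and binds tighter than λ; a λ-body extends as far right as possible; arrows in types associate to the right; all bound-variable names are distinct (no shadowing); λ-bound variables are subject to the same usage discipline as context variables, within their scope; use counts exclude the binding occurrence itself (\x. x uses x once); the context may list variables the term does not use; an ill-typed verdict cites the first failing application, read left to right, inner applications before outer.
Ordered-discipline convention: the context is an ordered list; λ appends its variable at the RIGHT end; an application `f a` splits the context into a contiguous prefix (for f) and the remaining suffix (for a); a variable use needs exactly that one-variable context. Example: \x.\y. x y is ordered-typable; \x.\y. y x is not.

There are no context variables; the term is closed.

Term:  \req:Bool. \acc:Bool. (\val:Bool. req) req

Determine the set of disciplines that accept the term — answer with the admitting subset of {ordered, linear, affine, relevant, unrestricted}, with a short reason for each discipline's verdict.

admitted in: unrestricted
usage: req (bound): 2; acc (bound): 0; val (bound): 0
use order (left to right): req, req
typing: well-typed at Bool -> Bool -> Bool
ordered ✗ (req ×2 used more than once (contraction); acc, val never used (weakening))
linear ✗ (req ×2 used more than once (contraction); acc, val never used (weakening))
affine ✗ (req ×2 used more than once (contraction))
relevant ✗ (acc, val never used (weakening))
unrestricted ✓ (type-checks (Bool -> Bool -> Bool) and nothing is barred)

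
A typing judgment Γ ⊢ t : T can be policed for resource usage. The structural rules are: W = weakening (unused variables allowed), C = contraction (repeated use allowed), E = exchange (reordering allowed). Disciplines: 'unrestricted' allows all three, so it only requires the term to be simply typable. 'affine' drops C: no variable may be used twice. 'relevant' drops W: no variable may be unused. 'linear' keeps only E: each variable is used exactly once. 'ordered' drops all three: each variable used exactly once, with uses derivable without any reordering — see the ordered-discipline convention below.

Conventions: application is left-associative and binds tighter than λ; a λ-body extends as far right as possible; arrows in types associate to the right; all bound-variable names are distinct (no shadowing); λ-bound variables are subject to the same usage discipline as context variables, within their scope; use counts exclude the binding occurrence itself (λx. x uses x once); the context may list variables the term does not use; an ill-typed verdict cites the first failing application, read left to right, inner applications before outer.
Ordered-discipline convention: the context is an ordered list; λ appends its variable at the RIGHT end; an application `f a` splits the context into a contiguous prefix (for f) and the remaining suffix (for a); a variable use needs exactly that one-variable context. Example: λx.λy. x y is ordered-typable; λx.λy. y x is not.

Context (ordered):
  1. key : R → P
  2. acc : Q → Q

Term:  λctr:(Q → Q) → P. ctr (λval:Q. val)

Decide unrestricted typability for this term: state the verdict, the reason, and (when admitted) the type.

yes — type-checks (((Q → Q) → P) → P) and nothing is barred; term : ((Q → Q) → P) → P
use counts: key ×0, acc ×0, ctr [bound] ×1, val [bound] ×1
uses in reading order: ctr, val
typing: well-typed — term : ((Q → Q) → P) → P
summary: ordered ✗, linear ✗, affine ✓, relevant ✗, unrestricted ✓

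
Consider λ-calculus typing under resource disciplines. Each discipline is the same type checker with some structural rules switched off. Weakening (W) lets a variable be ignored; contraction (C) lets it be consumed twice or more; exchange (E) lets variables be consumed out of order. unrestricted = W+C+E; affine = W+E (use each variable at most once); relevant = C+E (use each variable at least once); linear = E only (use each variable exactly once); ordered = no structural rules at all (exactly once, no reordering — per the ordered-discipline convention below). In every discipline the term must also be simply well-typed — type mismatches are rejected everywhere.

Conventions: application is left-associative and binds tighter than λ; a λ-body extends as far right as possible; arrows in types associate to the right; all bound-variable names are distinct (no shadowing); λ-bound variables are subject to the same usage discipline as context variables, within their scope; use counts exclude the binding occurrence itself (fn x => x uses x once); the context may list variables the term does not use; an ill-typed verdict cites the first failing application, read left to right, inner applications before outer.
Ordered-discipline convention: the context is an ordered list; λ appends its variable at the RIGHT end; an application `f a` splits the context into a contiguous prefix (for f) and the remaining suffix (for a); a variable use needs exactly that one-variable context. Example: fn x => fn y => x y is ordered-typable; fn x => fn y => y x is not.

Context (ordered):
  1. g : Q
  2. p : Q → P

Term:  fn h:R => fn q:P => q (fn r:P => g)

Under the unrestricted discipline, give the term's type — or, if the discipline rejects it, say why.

not well-typed under unrestricted — fails simple typing
variable uses: g: 1×; p: 0×; h [bound]: 0×; q [bound]: 1×; r [bound]: 0×
uses in reading order: q, g
typing: ill-typed: non-arrow in function slot: P
all disciplines: ordered ✗; linear ✗; affine ✗; relevant ✗; unrestricted ✗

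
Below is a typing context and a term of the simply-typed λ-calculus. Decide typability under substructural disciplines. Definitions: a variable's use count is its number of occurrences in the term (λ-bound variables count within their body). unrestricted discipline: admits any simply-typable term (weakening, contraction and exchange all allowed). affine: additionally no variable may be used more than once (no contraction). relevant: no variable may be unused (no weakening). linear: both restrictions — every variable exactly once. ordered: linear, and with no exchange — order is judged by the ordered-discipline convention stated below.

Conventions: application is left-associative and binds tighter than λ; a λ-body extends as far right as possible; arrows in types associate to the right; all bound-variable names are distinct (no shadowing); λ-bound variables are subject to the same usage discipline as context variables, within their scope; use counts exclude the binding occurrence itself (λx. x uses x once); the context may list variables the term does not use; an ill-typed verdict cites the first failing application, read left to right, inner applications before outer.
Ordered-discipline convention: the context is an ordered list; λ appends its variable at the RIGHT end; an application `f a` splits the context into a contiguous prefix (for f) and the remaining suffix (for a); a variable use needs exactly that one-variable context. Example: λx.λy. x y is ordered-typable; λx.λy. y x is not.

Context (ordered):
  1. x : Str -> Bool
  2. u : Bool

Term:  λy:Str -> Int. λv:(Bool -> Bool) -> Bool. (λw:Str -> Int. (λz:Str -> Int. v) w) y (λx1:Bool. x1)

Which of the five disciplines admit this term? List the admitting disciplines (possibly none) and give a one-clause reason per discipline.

admitted by: affine, unrestricted
usage: x: 0×, u: 0×, y (bound): 1×, v (bound): 1×, w (bound): 1×, z (bound): 0×, x1 (bound): 1×
use order (left to right): v, w, y, x1
typing: well-typed at (Str -> Int) -> ((Bool -> Bool) -> Bool) -> Bool
ordered: ✗ — x, u, z never used (weakening)
linear: ✗ — x, u, z never used (weakening)
affine: ✓ — none of x, u, y, v, w, z, x1 used more than once
relevant: ✗ — x, u, z never used (weakening)
unrestricted: ✓ — typability at (Str -> Int) -> ((Bool -> Bool) -> Bool) -> Bool is all that's needed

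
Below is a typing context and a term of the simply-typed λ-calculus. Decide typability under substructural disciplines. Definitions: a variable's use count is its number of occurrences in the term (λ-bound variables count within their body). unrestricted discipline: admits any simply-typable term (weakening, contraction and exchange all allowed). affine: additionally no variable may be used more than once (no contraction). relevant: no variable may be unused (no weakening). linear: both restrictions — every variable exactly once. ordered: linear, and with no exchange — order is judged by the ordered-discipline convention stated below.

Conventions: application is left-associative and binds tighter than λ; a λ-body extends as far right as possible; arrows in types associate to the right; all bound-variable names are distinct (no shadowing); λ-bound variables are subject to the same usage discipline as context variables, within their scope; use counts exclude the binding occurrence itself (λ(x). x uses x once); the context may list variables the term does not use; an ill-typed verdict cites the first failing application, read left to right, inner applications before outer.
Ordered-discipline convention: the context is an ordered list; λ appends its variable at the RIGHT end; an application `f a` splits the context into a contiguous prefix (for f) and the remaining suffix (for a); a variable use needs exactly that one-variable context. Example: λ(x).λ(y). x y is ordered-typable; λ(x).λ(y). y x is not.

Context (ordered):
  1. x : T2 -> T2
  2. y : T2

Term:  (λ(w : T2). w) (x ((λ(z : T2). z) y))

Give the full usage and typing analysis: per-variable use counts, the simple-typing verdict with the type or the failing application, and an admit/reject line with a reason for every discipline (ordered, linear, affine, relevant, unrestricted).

variable uses: x: 1×, y: 1×, w (bound): 1×, z (bound): 1×
uses in reading order: w, x, z, y
typing: ✓ — T2
ordered: ✓, one use each (x, y, w, z); ordered split holds
linear: ✓, each of x, y, w, z used exactly once
affine: ✓, none of x, y, w, z used more than once
relevant: ✓, every one of x, y, w, z appears
unrestricted: ✓, well-typed at T2; no restrictions here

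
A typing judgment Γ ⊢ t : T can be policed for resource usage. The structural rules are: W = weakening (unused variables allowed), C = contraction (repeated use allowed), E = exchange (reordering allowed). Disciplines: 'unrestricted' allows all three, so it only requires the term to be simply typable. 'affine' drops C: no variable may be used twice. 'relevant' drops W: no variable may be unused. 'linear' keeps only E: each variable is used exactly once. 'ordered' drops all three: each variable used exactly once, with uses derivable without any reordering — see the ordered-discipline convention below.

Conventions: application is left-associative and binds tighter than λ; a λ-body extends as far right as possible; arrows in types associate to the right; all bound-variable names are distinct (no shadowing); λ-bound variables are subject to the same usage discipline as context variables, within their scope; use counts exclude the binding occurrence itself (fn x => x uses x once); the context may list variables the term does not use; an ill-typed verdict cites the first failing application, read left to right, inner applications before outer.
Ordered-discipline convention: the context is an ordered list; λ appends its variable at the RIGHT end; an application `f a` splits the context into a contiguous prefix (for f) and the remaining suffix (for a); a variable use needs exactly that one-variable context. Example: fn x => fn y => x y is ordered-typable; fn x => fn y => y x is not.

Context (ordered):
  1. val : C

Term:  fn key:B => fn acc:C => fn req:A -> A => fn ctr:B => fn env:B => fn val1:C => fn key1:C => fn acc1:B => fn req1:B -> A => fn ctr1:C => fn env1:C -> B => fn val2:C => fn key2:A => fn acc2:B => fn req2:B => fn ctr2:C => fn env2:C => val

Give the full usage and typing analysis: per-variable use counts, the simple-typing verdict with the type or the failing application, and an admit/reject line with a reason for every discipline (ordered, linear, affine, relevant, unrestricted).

usage: val: 1; key (bound): 0; acc (bound): 0; req (bound): 0; ctr (bound): 0; env (bound): 0; val1 (bound): 0; key1 (bound): 0; acc1 (bound): 0; req1 (bound): 0; ctr1 (bound): 0; env1 (bound): 0; val2 (bound): 0; key2 (bound): 0; acc2 (bound): 0; req2 (bound): 0; ctr2 (bound): 0; env2 (bound): 0
use order (left to right): val
typing: well-typed — term : B -> C -> (A -> A) -> B -> B -> C -> C -> B -> (B -> A) -> C -> (C -> B) -> C -> A -> B -> B -> C -> C -> C
ordered: ✗ — key, acc, req, ctr, env, val1, key1, acc1, req1, ctr1, env1, val2, key2, acc2, req2, ctr2, env2 left unused
linear: ✗ — key, acc, req, ctr, env, val1, key1, acc1, req1, ctr1, env1, val2, key2, acc2, req2, ctr2, env2 left unused
affine: ✓ — val, key, acc, req, ctr, env, val1, key1, acc1, req1, ctr1, env1, val2, key2, acc2, req2, ctr2, env2: no repeats, contraction unneeded
relevant: ✗ — key, acc, req, ctr, env, val1, key1, acc1, req1, ctr1, env1, val2, key2, acc2, req2, ctr2, env2 left unused
unrestricted: ✓ — well-typed at B -> C -> (A -> A) -> B -> B -> C -> C -> B -> (B -> A) -> C -> (C -> B) -> C -> A -> B -> B -> C -> C -> C; no restrictions here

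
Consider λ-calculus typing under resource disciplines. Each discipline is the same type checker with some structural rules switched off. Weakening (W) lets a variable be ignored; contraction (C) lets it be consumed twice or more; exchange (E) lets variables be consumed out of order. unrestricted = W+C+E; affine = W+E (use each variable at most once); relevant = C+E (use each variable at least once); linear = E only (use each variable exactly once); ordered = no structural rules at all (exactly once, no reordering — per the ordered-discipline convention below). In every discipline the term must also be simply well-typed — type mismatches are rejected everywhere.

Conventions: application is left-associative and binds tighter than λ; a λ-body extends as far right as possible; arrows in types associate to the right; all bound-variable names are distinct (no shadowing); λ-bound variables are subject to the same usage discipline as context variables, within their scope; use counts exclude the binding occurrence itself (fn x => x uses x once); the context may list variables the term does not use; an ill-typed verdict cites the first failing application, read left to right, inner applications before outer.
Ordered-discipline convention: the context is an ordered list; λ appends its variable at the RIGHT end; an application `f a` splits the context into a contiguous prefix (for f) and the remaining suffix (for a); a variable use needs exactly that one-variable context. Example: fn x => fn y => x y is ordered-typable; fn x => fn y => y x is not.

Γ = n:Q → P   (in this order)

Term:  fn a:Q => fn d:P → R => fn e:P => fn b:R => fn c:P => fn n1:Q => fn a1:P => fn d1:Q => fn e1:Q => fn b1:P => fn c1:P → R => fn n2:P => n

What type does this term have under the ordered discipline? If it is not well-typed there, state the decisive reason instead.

not well-typed under ordered — a, d, e, b, c, n1, a1, d1, e1, b1, c1, n2 never used (weakening)
counts: n: 1; a (bound): 0; d (bound): 0; e (bound): 0; b (bound): 0; c (bound): 0; n1 (bound): 0; a1 (bound): 0; d1 (bound): 0; e1 (bound): 0; b1 (bound): 0; c1 (bound): 0; n2 (bound): 0
use order (left to right): n
typing: the term checks, with type Q → (P → R) → P → R → P → Q → P → Q → Q → P → (P → R) → P → Q → P
summary: ordered ✗; linear ✗; affine ✓; relevant ✗; unrestricted ✓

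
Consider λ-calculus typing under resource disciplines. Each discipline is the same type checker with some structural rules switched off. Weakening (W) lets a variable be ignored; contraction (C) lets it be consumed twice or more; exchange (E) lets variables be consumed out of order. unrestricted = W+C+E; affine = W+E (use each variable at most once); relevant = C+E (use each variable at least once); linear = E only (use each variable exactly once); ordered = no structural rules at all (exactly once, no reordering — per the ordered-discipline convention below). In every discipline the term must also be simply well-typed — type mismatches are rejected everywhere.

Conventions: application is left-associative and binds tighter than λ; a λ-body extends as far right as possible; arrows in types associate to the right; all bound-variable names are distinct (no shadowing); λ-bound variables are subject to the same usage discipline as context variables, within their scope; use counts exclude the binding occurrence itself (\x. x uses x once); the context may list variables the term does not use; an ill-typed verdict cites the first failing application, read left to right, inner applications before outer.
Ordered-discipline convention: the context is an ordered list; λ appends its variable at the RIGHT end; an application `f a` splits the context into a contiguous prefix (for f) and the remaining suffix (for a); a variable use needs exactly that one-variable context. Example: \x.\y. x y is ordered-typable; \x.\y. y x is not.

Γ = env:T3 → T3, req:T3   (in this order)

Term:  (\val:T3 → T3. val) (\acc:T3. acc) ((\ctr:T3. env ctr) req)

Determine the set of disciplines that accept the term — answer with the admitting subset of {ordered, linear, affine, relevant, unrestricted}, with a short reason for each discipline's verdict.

admitted by: ordered, linear, affine, relevant, unrestricted
use counts: env: 1×, req: 1×, val (bound): 1×, acc (bound): 1×, ctr (bound): 1×
left-to-right use order: val, acc, env, ctr, req
typing: well-typed at T3
ordered: ✓, env, req, val, acc, ctr once each; derivable with no W/C/E
linear: ✓, exactly-once usage across env, req, val, acc, ctr
affine: ✓, env, req, val, acc, ctr: no repeats, contraction unneeded
relevant: ✓, every one of env, req, val, acc, ctr appears
unrestricted: ✓, typability at T3 is all that's needed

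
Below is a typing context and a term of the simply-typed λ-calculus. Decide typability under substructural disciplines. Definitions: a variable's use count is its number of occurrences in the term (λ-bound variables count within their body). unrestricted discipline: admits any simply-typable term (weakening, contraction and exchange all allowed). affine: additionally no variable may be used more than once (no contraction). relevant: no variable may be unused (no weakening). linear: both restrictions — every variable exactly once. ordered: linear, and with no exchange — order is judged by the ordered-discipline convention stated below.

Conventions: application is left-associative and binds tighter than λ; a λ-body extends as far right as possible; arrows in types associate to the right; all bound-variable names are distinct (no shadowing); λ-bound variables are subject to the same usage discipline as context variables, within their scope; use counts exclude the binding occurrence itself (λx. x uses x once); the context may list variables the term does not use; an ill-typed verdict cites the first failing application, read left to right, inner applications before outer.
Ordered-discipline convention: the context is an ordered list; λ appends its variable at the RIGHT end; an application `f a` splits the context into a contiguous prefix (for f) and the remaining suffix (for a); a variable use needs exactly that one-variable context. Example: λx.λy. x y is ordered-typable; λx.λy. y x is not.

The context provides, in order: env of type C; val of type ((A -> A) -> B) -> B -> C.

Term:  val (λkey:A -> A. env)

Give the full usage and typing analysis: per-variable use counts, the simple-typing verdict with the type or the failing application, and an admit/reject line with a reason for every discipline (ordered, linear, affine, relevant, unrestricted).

counts: env ×1, val ×1, key (λ-bound) ×0
uses in reading order: val, env
typing: ill-typed: an application expects (A -> A) -> B but receives (A -> A) -> C
ordered ✗ (a type mismatch blocks all five)
linear ✗ (the type mismatch rejects it)
affine ✗ (not simply typable)
relevant ✗ (fails simple typing)
unrestricted ✗ (a type mismatch blocks all five)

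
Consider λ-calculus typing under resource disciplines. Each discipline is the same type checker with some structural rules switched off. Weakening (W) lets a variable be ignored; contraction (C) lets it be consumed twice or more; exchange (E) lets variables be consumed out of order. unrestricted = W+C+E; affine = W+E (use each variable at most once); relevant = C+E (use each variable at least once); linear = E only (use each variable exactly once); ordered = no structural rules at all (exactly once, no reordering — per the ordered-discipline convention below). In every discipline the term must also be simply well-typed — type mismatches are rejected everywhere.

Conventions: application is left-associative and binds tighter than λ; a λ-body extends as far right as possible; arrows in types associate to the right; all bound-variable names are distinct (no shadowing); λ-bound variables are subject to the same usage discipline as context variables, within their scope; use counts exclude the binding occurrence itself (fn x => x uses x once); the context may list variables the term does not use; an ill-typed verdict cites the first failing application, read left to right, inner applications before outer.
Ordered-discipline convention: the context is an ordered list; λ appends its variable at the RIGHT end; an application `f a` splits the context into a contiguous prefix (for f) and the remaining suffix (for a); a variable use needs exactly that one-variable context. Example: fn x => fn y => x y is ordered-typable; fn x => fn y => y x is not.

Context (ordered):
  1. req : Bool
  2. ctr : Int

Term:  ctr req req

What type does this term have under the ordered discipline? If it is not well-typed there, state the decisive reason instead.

not well-typed under ordered — the type mismatch rejects it
counts: req: 2×, ctr: 1×
use order (left to right): ctr, req, req
typing: ill-typed: non-function type Int applied to an argument
summary: ordered ✗, linear ✗, affine ✗, relevant ✗, unrestricted ✗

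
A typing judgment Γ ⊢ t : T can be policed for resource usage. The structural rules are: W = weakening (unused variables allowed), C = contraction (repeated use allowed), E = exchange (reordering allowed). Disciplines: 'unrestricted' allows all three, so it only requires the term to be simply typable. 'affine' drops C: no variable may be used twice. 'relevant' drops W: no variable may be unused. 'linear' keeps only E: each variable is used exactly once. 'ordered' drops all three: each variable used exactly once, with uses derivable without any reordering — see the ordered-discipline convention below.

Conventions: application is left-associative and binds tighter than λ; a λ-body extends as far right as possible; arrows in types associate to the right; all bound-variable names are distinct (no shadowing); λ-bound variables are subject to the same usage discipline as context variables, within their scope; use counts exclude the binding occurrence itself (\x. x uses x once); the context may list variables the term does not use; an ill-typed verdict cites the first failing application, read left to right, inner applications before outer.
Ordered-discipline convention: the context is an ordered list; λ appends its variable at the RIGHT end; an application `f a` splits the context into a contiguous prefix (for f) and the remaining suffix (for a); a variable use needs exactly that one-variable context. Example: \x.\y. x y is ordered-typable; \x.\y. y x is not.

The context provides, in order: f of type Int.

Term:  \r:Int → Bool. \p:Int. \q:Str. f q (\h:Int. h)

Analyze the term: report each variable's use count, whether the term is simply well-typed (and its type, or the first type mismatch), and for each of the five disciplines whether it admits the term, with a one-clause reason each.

variable uses: f: 1, r (bound): 0, p (bound): 0, q (bound): 1, h (bound): 1
use order (left to right): f, q, h
typing: ill-typed: non-function type Int applied to an argument
ordered: ✗ — fails simple typing
linear: ✗ — a type mismatch blocks all five
affine: ✗ — the type mismatch rejects it
relevant: ✗ — not simply typable
unrestricted: ✗ — fails simple typing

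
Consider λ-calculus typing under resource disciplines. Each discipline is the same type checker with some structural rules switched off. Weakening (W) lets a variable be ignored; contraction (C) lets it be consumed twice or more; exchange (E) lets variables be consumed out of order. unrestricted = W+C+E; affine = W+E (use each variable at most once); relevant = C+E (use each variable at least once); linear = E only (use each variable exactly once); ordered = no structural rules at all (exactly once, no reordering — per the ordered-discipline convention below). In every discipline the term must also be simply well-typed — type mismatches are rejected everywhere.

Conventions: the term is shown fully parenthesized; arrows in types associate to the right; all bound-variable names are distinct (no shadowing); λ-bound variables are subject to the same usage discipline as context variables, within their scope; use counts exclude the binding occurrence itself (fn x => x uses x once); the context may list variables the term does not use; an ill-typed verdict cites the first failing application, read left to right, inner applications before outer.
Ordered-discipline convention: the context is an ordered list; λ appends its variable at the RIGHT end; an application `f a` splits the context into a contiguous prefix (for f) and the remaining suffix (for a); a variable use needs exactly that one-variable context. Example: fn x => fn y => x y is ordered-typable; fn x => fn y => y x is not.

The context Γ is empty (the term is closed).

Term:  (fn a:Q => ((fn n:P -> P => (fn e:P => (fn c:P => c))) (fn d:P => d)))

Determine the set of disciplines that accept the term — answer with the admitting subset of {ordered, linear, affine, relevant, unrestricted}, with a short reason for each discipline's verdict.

admitting disciplines: affine, unrestricted
counts: a (bound)=0, n (bound)=0, e (bound)=0, c (bound)=1, d (bound)=1
uses in reading order: c, d
typing: well-typed at Q -> P -> P -> P
ordered: ✗ — needs weakening: a, n, e unused
linear: ✗ — needs weakening: a, n, e unused
affine: ✓ — a, n, e, c, d: no repeats, contraction unneeded
relevant: ✗ — needs weakening: a, n, e unused
unrestricted: ✓ — simply typable at Q -> P -> P -> P; W, C, E all held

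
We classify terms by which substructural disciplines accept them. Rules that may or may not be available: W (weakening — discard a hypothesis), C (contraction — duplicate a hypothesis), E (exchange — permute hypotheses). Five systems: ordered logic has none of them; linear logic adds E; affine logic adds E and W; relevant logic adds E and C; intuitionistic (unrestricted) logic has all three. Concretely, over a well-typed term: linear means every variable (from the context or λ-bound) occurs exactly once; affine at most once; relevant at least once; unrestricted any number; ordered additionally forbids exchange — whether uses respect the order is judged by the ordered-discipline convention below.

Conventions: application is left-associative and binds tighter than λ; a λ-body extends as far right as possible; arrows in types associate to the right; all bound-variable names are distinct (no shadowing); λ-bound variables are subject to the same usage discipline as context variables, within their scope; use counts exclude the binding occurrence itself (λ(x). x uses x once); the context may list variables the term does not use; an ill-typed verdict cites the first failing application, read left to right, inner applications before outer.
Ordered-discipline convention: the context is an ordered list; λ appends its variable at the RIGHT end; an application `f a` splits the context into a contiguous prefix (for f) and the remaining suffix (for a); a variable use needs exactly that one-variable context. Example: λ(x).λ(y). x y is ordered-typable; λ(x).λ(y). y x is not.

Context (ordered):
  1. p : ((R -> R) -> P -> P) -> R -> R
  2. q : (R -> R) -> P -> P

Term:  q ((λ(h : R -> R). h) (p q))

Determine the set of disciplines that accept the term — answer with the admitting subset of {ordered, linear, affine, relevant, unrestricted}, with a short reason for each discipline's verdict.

admitted by: relevant, unrestricted
usage: p: 1, q: 2, h [bound]: 1
use order (left to right): q, h, p, q
typing: well-typed — term : P -> P
ordered ✗ (repeated use of q ×2)
linear ✗ (repeated use of q ×2)
affine ✗ (repeated use of q ×2)
relevant ✓ (p, q, h: all used, weakening unneeded)
unrestricted ✓ (typability at P -> P is all that's needed)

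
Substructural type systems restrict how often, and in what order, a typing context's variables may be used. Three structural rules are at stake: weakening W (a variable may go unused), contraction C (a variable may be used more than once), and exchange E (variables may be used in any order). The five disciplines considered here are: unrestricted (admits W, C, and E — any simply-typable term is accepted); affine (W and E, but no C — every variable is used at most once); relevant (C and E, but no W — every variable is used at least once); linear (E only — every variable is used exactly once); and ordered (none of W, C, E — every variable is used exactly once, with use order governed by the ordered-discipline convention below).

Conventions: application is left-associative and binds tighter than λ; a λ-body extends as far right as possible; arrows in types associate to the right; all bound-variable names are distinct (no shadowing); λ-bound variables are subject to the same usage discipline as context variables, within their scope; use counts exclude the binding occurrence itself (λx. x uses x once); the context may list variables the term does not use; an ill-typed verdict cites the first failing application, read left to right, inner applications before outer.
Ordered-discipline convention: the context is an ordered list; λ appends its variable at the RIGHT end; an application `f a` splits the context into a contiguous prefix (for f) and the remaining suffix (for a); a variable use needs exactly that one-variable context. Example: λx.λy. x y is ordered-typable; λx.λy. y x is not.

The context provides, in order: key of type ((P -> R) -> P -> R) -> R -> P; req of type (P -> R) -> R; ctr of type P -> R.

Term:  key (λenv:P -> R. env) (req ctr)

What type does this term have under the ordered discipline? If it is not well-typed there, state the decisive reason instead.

term : P
counts: key: 1×; req: 1×; ctr: 1×; env (λ-bound): 1×
uses in reading order: key, env, req, ctr
typing: the term checks, with type P
all disciplines: ordered ✓, linear ✓, affine ✓, relevant ✓, unrestricted ✓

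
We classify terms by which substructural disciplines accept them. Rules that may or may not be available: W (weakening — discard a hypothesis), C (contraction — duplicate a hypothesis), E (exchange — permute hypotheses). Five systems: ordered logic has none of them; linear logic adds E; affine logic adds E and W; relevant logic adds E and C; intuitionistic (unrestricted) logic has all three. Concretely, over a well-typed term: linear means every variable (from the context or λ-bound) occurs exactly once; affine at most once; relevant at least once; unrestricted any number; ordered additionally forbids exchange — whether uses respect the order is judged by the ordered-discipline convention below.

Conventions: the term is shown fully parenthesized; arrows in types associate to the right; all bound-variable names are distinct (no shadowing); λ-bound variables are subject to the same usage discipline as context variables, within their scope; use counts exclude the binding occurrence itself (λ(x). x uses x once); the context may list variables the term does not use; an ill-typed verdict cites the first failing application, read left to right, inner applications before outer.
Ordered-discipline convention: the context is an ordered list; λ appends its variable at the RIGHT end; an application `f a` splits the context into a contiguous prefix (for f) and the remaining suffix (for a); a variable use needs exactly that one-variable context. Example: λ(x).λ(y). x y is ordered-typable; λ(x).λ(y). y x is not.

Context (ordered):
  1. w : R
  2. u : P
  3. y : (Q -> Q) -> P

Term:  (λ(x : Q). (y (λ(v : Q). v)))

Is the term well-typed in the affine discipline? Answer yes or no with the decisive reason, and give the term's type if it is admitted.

yes — no duplicate uses among w, u, y, x, v; term : Q -> P
usage: w=0, u=0, y=1, x (bound)=0, v (bound)=1
uses in reading order: y, v
typing: the term checks, with type Q -> P
per-discipline verdicts: ordered ✗, linear ✗, affine ✓, relevant ✗, unrestricted ✓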